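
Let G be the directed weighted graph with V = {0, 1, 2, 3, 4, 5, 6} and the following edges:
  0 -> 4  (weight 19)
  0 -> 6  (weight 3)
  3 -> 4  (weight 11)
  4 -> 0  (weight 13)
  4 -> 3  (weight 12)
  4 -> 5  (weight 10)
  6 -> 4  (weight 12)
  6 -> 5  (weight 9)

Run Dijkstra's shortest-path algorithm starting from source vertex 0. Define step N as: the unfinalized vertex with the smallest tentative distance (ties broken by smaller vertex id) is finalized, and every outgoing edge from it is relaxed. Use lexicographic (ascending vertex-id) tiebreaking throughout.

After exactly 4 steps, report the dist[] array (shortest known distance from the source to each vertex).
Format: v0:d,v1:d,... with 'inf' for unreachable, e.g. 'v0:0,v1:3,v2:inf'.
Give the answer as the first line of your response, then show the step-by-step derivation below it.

v0:0,v1:inf,v2:inf,v3:27,v4:15,v5:12,v6:3

step 1: dist = v0:0,v1:inf,v2:inf,v3:inf,v4:19,v5:inf,v6:3
step 2: dist = v0:0,v1:inf,v2:inf,v3:inf,v4:15,v5:12,v6:3
step 3: dist = v0:0,v1:inf,v2:inf,v3:inf,v4:15,v5:12,v6:3
step 4: dist = v0:0,v1:inf,v2:inf,v3:27,v4:15,v5:12,v6:3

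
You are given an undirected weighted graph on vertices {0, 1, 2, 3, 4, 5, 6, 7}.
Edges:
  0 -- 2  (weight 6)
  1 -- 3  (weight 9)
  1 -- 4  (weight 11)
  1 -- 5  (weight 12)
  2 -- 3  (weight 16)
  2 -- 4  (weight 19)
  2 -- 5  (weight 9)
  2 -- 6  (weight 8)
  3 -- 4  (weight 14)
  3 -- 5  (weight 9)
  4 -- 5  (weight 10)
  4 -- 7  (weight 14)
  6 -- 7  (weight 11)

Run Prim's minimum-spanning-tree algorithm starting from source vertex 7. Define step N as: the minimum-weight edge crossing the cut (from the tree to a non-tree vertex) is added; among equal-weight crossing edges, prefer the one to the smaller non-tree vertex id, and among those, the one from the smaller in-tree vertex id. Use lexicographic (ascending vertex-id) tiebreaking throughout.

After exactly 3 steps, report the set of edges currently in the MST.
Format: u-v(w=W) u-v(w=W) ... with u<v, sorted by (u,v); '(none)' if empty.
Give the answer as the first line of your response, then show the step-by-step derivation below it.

0-2(w=6) 2-6(w=8) 6-7(w=11)

step 1: add edge 6-7 (w=11); MST = {6-7(w=11)}
step 2: add edge 2-6 (w=8); MST = {2-6(w=8) 6-7(w=11)}
step 3: add edge 0-2 (w=6); MST = {0-2(w=6) 2-6(w=8) 6-7(w=11)}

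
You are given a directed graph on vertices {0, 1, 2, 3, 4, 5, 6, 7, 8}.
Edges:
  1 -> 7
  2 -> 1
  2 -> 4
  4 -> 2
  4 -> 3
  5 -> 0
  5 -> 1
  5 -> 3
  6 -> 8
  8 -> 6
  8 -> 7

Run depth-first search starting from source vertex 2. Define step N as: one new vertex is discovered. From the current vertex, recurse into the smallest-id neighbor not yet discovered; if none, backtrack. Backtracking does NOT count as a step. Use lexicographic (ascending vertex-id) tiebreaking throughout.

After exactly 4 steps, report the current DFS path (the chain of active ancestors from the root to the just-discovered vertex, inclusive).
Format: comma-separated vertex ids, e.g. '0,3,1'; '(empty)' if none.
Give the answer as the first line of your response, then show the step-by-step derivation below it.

2,4

step 1: discover 2; path=2; order=2
step 2: discover 1; path=2>1; order=2,1
step 3: discover 7; path=2>1>7; order=2,1,7
step 4: discover 4; path=2>4; order=2,1,7,4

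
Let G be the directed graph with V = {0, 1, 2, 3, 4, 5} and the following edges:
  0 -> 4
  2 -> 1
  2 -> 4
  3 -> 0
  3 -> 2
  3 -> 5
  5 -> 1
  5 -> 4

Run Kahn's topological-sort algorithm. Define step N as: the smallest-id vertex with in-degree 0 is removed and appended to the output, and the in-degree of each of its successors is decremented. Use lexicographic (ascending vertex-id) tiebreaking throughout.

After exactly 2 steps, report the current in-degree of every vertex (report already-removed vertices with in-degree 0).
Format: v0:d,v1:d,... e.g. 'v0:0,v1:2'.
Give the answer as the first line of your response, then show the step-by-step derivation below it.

v0:0,v1:2,v2:0,v3:0,v4:2,v5:0

step 1: output 3; order=[3]; indeg=(0,2,0,0,3,0)
step 2: output 0; order=[3,0]; indeg=(0,2,0,0,2,0)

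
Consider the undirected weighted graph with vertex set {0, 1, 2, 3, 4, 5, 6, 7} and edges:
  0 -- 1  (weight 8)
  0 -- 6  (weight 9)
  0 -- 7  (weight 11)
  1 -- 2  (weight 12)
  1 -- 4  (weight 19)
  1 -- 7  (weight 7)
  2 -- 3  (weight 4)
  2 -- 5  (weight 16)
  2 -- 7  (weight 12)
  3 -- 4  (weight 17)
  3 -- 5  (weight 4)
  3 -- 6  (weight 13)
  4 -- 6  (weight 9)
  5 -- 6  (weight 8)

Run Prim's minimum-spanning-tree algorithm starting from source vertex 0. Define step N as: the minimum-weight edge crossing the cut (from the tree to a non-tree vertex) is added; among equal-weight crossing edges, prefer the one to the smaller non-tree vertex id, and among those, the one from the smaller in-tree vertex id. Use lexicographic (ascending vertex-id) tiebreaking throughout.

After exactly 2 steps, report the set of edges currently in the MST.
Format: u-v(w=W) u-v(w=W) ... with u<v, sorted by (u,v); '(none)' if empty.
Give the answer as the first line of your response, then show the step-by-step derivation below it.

0-1(w=8) 1-7(w=7)

step 1: add edge 0-1 (w=8); MST = {0-1(w=8)}
step 2: add edge 1-7 (w=7); MST = {0-1(w=8) 1-7(w=7)}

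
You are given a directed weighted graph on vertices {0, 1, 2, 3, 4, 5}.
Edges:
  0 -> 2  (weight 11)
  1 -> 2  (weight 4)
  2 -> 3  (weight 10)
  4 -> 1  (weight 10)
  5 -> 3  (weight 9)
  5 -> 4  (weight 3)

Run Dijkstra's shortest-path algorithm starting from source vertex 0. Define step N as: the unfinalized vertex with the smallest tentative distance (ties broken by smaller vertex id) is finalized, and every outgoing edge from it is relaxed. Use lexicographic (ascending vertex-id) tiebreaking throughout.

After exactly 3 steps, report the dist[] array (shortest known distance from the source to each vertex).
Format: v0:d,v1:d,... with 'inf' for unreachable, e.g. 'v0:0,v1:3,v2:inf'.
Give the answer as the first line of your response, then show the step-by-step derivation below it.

v0:0,v1:inf,v2:11,v3:21,v4:inf,v5:inf

step 1: dist = v0:0,v1:inf,v2:11,v3:inf,v4:inf,v5:inf
step 2: dist = v0:0,v1:inf,v2:11,v3:21,v4:inf,v5:inf
step 3: dist = v0:0,v1:inf,v2:11,v3:21,v4:inf,v5:inf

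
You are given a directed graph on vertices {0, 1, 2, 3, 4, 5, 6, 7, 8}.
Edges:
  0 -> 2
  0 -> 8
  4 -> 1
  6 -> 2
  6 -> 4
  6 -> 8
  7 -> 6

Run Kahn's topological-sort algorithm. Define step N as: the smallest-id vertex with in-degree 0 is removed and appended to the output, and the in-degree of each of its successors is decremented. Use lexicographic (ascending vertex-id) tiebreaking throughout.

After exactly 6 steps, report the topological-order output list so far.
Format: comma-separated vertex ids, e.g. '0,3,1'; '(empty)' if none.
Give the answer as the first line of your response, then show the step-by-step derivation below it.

0,3,5,7,6,2

step 1: output 0; order=[0]; indeg=(0,1,1,0,1,0,1,0,1)
step 2: output 3; order=[0,3]; indeg=(0,1,1,0,1,0,1,0,1)
step 3: output 5; order=[0,3,5]; indeg=(0,1,1,0,1,0,1,0,1)
step 4: output 7; order=[0,3,5,7]; indeg=(0,1,1,0,1,0,0,0,1)
step 5: output 6; order=[0,3,5,7,6]; indeg=(0,1,0,0,0,0,0,0,0)
step 6: output 2; order=[0,3,5,7,6,2]; indeg=(0,1,0,0,0,0,0,0,0)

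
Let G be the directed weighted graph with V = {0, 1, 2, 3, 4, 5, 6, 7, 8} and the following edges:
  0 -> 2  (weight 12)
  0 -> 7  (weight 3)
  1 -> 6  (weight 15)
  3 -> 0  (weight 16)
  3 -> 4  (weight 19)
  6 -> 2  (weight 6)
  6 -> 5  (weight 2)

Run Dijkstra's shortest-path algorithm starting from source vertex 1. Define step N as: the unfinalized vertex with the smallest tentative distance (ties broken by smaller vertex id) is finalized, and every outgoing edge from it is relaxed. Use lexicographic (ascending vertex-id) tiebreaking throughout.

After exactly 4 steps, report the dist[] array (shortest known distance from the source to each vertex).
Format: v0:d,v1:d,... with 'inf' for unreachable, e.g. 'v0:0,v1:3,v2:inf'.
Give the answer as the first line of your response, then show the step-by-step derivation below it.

v0:inf,v1:0,v2:21,v3:inf,v4:inf,v5:17,v6:15,v7:inf,v8:inf

step 1: dist = v0:inf,v1:0,v2:inf,v3:inf,v4:inf,v5:inf,v6:15,v7:inf,v8:inf
step 2: dist = v0:inf,v1:0,v2:21,v3:inf,v4:inf,v5:17,v6:15,v7:inf,v8:inf
step 3: dist = v0:inf,v1:0,v2:21,v3:inf,v4:inf,v5:17,v6:15,v7:inf,v8:inf
step 4: dist = v0:inf,v1:0,v2:21,v3:inf,v4:inf,v5:17,v6:15,v7:inf,v8:inf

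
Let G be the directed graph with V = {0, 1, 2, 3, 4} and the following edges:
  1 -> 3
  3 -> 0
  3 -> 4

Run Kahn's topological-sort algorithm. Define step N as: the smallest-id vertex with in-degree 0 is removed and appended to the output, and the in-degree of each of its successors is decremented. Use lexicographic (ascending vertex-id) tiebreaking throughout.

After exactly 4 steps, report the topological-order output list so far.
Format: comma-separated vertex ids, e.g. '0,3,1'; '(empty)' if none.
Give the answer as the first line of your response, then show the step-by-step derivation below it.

1,2,3,0

step 1: output 1; order=[1]; indeg=(1,0,0,0,1)
step 2: output 2; order=[1,2]; indeg=(1,0,0,0,1)
step 3: output 3; order=[1,2,3]; indeg=(0,0,0,0,0)
step 4: output 0; order=[1,2,3,0]; indeg=(0,0,0,0,0)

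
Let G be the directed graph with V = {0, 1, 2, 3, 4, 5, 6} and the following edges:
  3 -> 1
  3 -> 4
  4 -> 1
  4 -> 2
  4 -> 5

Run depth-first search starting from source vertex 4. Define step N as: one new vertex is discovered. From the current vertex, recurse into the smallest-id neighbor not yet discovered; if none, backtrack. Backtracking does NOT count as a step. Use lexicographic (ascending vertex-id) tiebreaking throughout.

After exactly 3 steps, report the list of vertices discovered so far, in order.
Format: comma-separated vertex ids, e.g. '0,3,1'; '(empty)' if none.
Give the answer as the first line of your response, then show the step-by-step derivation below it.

4,1,2

step 1: discover 4; path=4; order=4
step 2: discover 1; path=4>1; order=4,1
step 3: discover 2; path=4>2; order=4,1,2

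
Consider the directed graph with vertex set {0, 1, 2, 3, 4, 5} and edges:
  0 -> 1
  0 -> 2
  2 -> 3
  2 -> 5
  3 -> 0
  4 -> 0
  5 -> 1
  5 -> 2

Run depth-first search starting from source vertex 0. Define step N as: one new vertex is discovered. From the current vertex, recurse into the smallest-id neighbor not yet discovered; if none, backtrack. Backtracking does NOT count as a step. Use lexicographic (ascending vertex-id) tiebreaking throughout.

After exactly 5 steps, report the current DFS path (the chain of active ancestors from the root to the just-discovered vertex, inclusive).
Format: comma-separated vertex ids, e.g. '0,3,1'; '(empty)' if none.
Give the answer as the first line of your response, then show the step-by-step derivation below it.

0,2,5

step 1: discover 0; path=0; order=0
step 2: discover 1; path=0>1; order=0,1
step 3: discover 2; path=0>2; order=0,1,2
step 4: discover 3; path=0>2>3; order=0,1,2,3
step 5: discover 5; path=0>2>5; order=0,1,2,3,5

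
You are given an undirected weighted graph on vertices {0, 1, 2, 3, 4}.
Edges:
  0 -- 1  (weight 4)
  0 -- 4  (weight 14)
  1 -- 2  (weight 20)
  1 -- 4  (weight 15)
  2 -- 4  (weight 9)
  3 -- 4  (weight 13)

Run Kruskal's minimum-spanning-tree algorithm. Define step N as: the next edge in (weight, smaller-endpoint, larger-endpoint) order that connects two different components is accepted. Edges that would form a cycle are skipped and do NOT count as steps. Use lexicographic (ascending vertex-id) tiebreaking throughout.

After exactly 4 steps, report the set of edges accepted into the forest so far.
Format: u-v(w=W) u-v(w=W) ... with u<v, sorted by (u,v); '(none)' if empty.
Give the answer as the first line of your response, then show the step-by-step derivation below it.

0-1(w=4) 0-4(w=14) 2-4(w=9) 3-4(w=13)

step 1: add edge 0-1 (w=4); MST = {0-1(w=4)}
step 2: add edge 2-4 (w=9); MST = {0-1(w=4) 2-4(w=9)}
step 3: add edge 3-4 (w=13); MST = {0-1(w=4) 2-4(w=9) 3-4(w=13)}
step 4: add edge 0-4 (w=14); MST = {0-1(w=4) 0-4(w=14) 2-4(w=9) 3-4(w=13)}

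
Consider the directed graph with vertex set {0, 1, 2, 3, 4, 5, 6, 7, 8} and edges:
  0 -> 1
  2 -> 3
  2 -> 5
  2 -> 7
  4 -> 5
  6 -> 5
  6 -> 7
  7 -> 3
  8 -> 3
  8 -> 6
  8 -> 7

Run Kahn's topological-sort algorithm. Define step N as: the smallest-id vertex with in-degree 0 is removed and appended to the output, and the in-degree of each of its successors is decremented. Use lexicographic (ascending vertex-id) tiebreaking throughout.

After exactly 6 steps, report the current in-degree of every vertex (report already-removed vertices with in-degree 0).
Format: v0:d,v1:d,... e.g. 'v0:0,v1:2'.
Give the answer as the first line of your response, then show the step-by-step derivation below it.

v0:0,v1:0,v2:0,v3:1,v4:0,v5:0,v6:0,v7:0,v8:0

step 1: output 0; order=[0]; indeg=(0,0,0,3,0,3,1,3,0)
step 2: output 1; order=[0,1]; indeg=(0,0,0,3,0,3,1,3,0)
step 3: output 2; order=[0,1,2]; indeg=(0,0,0,2,0,2,1,2,0)
step 4: output 4; order=[0,1,2,4]; indeg=(0,0,0,2,0,1,1,2,0)
step 5: output 8; order=[0,1,2,4,8]; indeg=(0,0,0,1,0,1,0,1,0)
step 6: output 6; order=[0,1,2,4,8,6]; indeg=(0,0,0,1,0,0,0,0,0)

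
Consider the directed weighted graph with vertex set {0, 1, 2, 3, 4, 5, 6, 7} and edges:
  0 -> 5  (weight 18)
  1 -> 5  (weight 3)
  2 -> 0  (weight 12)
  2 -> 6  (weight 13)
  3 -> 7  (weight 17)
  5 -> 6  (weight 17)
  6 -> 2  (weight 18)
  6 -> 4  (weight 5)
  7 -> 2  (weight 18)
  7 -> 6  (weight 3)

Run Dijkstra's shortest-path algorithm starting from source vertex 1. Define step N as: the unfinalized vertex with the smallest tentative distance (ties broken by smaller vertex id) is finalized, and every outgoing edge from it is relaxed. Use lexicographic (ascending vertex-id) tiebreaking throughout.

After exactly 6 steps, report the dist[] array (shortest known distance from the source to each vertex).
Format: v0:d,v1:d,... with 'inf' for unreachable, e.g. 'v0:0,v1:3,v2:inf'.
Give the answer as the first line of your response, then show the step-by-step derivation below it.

v0:50,v1:0,v2:38,v3:inf,v4:25,v5:3,v6:20,v7:inf

step 1: dist = v0:inf,v1:0,v2:inf,v3:inf,v4:inf,v5:3,v6:inf,v7:inf
step 2: dist = v0:inf,v1:0,v2:inf,v3:inf,v4:inf,v5:3,v6:20,v7:inf
step 3: dist = v0:inf,v1:0,v2:38,v3:inf,v4:25,v5:3,v6:20,v7:inf
step 4: dist = v0:inf,v1:0,v2:38,v3:inf,v4:25,v5:3,v6:20,v7:inf
step 5: dist = v0:50,v1:0,v2:38,v3:inf,v4:25,v5:3,v6:20,v7:inf
step 6: dist = v0:50,v1:0,v2:38,v3:inf,v4:25,v5:3,v6:20,v7:inf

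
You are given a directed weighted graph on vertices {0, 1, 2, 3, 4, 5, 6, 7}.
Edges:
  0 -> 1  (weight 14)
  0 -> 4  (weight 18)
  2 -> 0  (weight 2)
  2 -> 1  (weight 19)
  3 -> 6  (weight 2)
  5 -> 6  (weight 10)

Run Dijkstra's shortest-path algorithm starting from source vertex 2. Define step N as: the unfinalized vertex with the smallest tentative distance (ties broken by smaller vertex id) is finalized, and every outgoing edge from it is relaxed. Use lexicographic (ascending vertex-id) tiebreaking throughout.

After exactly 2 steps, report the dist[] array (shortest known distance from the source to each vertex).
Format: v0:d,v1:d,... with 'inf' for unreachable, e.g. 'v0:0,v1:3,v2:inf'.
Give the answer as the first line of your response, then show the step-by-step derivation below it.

v0:2,v1:16,v2:0,v3:inf,v4:20,v5:inf,v6:inf,v7:inf

step 1: dist = v0:2,v1:19,v2:0,v3:inf,v4:inf,v5:inf,v6:inf,v7:inf
step 2: dist = v0:2,v1:16,v2:0,v3:inf,v4:20,v5:inf,v6:inf,v7:inf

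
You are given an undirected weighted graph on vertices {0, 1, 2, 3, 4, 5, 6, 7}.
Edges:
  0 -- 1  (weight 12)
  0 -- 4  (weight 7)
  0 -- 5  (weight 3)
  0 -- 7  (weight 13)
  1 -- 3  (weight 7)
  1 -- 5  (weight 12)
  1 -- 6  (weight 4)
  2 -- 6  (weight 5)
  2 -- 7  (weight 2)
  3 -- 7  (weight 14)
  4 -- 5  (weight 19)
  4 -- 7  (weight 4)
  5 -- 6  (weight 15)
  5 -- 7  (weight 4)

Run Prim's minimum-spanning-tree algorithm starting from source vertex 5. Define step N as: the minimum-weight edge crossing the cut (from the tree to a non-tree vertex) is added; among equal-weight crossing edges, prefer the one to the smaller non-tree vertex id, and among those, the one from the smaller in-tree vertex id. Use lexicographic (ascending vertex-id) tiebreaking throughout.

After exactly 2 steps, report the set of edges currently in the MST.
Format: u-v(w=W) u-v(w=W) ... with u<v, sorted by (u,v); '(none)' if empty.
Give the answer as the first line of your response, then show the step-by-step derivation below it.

0-5(w=3) 5-7(w=4)

step 1: add edge 0-5 (w=3); MST = {0-5(w=3)}
step 2: add edge 5-7 (w=4); MST = {0-5(w=3) 5-7(w=4)}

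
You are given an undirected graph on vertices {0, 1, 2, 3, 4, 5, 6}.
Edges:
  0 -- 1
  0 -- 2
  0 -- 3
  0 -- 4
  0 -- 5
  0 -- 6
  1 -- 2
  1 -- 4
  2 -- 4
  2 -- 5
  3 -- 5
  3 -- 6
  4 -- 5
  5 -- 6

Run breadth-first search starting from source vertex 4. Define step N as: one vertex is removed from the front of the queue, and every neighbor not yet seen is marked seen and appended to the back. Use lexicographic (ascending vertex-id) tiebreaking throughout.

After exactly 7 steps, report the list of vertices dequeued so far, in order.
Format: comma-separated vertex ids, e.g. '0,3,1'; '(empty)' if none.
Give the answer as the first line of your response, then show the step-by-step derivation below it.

4,0,1,2,5,3,6

step 1: dequeue 4; queue=[0,1,2,5]; order=4
step 2: dequeue 0; queue=[1,2,5,3,6]; order=4,0
step 3: dequeue 1; queue=[2,5,3,6]; order=4,0,1
step 4: dequeue 2; queue=[5,3,6]; order=4,0,1,2
step 5: dequeue 5; queue=[3,6]; order=4,0,1,2,5
step 6: dequeue 3; queue=[6]; order=4,0,1,2,5,3
step 7: dequeue 6; queue=[(empty)]; order=4,0,1,2,5,3,6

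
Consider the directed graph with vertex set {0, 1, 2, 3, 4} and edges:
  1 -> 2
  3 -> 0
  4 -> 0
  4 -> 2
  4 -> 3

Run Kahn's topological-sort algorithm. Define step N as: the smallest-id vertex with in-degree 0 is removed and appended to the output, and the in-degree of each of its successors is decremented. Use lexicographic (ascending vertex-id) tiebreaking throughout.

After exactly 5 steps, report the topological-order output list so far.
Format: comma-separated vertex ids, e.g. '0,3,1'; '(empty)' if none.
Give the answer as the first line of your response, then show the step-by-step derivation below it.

1,4,2,3,0

step 1: output 1; order=[1]; indeg=(2,0,1,1,0)
step 2: output 4; order=[1,4]; indeg=(1,0,0,0,0)
step 3: output 2; order=[1,4,2]; indeg=(1,0,0,0,0)
step 4: output 3; order=[1,4,2,3]; indeg=(0,0,0,0,0)
step 5: output 0; order=[1,4,2,3,0]; indeg=(0,0,0,0,0)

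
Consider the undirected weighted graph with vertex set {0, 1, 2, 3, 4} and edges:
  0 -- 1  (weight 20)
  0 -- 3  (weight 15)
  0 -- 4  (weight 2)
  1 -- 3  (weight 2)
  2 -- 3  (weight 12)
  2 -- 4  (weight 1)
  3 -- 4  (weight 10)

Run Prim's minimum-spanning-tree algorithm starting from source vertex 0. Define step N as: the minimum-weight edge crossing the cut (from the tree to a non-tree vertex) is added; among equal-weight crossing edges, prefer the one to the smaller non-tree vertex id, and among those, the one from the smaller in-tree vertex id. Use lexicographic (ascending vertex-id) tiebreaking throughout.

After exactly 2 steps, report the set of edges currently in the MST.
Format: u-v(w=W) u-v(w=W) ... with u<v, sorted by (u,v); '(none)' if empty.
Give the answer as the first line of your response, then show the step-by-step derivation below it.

0-4(w=2) 2-4(w=1)

step 1: add edge 0-4 (w=2); MST = {0-4(w=2)}
step 2: add edge 2-4 (w=1); MST = {0-4(w=2) 2-4(w=1)}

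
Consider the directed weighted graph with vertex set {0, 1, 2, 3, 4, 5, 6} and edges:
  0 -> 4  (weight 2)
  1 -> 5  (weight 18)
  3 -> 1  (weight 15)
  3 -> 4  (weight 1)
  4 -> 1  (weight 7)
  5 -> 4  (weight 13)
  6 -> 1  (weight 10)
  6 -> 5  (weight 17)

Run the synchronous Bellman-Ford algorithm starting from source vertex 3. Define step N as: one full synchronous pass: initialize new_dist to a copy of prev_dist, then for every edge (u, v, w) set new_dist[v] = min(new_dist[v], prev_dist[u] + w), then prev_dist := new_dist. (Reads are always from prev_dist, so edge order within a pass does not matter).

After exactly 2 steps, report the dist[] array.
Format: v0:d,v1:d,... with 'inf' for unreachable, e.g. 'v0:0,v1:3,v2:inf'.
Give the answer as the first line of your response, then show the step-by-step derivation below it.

v0:inf,v1:8,v2:inf,v3:0,v4:1,v5:33,v6:inf

step 1: dist = v0:inf,v1:15,v2:inf,v3:0,v4:1,v5:inf,v6:inf
step 2: dist = v0:inf,v1:8,v2:inf,v3:0,v4:1,v5:33,v6:inf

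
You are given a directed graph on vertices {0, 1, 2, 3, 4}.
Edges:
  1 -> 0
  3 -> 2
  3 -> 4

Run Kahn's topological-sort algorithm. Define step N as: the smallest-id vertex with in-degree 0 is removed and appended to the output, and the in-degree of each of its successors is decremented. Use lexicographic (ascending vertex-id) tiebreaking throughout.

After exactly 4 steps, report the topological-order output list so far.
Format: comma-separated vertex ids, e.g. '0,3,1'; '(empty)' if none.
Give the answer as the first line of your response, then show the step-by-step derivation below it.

1,0,3,2

step 1: output 1; order=[1]; indeg=(0,0,1,0,1)
step 2: output 0; order=[1,0]; indeg=(0,0,1,0,1)
step 3: output 3; order=[1,0,3]; indeg=(0,0,0,0,0)
step 4: output 2; order=[1,0,3,2]; indeg=(0,0,0,0,0)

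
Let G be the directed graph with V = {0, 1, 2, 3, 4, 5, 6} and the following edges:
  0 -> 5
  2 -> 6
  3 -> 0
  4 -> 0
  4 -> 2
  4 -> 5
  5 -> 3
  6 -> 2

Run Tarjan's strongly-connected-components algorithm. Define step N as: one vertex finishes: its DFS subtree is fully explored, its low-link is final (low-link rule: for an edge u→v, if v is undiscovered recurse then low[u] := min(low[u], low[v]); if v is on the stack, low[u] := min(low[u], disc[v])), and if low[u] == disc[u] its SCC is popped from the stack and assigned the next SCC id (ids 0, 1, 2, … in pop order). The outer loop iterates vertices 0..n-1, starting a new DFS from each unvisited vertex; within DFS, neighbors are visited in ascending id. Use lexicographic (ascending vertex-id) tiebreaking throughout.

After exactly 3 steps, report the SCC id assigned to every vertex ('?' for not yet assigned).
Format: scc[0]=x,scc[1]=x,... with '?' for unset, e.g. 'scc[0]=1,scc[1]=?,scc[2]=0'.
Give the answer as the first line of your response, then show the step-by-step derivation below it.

scc[0]=0,scc[1]=?,scc[2]=?,scc[3]=0,scc[4]=?,scc[5]=0,scc[6]=?

step 1: low=(low[0]=0,low[1]=?,low[2]=?,low[3]=0,low[4]=?,low[5]=1,low[6]=?); scc=(scc[0]=?,scc[1]=?,scc[2]=?,scc[3]=?,scc[4]=?,scc[5]=?,scc[6]=?)
step 2: low=(low[0]=0,low[1]=?,low[2]=?,low[3]=0,low[4]=?,low[5]=0,low[6]=?); scc=(scc[0]=?,scc[1]=?,scc[2]=?,scc[3]=?,scc[4]=?,scc[5]=?,scc[6]=?)
step 3: low=(low[0]=0,low[1]=?,low[2]=?,low[3]=0,low[4]=?,low[5]=0,low[6]=?); scc=(scc[0]=0,scc[1]=?,scc[2]=?,scc[3]=0,scc[4]=?,scc[5]=0,scc[6]=?)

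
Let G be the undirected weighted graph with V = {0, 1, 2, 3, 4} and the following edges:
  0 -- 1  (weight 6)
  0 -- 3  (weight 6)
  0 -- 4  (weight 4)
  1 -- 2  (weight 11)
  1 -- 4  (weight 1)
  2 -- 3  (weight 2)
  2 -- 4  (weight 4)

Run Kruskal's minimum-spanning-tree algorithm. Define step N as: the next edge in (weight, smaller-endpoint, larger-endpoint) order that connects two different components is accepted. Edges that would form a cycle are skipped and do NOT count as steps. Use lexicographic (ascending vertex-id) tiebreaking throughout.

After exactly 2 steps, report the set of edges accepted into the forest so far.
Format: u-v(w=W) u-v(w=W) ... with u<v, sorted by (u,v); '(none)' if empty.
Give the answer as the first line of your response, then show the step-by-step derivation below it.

1-4(w=1) 2-3(w=2)

step 1: add edge 1-4 (w=1); MST = {1-4(w=1)}
step 2: add edge 2-3 (w=2); MST = {1-4(w=1) 2-3(w=2)}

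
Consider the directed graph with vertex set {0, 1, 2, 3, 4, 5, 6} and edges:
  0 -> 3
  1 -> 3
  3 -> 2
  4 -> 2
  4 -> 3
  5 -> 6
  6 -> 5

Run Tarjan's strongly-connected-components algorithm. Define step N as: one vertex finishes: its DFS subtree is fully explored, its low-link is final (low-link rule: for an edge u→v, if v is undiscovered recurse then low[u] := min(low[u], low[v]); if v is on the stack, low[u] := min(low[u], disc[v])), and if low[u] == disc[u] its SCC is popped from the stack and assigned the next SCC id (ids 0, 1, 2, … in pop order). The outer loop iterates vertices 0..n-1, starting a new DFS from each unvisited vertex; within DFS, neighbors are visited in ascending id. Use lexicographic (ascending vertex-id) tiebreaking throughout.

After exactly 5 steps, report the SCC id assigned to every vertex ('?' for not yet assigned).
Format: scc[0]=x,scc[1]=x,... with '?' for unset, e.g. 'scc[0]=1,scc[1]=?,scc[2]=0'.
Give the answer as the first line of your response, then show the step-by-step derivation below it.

scc[0]=2,scc[1]=3,scc[2]=0,scc[3]=1,scc[4]=4,scc[5]=?,scc[6]=?

step 1: low=(low[0]=0,low[1]=?,low[2]=2,low[3]=1,low[4]=?,low[5]=?,low[6]=?); scc=(scc[0]=?,scc[1]=?,scc[2]=0,scc[3]=?,scc[4]=?,scc[5]=?,scc[6]=?)
step 2: low=(low[0]=0,low[1]=?,low[2]=2,low[3]=1,low[4]=?,low[5]=?,low[6]=?); scc=(scc[0]=?,scc[1]=?,scc[2]=0,scc[3]=1,scc[4]=?,scc[5]=?,scc[6]=?)
step 3: low=(low[0]=0,low[1]=?,low[2]=2,low[3]=1,low[4]=?,low[5]=?,low[6]=?); scc=(scc[0]=2,scc[1]=?,scc[2]=0,scc[3]=1,scc[4]=?,scc[5]=?,scc[6]=?)
step 4: low=(low[0]=0,low[1]=3,low[2]=2,low[3]=1,low[4]=?,low[5]=?,low[6]=?); scc=(scc[0]=2,scc[1]=3,scc[2]=0,scc[3]=1,scc[4]=?,scc[5]=?,scc[6]=?)
step 5: low=(low[0]=0,low[1]=3,low[2]=2,low[3]=1,low[4]=4,low[5]=?,low[6]=?); scc=(scc[0]=2,scc[1]=3,scc[2]=0,scc[3]=1,scc[4]=4,scc[5]=?,scc[6]=?)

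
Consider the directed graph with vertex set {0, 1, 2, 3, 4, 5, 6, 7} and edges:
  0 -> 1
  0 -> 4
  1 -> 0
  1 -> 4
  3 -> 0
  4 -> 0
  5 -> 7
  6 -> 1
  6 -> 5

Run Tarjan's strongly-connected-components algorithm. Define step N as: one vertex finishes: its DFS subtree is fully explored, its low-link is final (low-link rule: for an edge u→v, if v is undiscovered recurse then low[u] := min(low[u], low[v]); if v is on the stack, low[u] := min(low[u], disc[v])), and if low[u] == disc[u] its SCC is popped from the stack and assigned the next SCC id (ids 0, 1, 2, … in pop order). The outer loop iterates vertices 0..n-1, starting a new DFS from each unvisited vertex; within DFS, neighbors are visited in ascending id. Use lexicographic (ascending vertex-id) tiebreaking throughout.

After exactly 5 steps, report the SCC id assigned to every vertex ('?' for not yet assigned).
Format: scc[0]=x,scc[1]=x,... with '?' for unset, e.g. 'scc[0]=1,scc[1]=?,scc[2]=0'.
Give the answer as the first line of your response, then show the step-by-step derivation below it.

scc[0]=0,scc[1]=0,scc[2]=1,scc[3]=2,scc[4]=0,scc[5]=?,scc[6]=?,scc[7]=?

step 1: low=(low[0]=0,low[1]=0,low[2]=?,low[3]=?,low[4]=0,low[5]=?,low[6]=?,low[7]=?); scc=(scc[0]=?,scc[1]=?,scc[2]=?,scc[3]=?,scc[4]=?,scc[5]=?,scc[6]=?,scc[7]=?)
step 2: low=(low[0]=0,low[1]=0,low[2]=?,low[3]=?,low[4]=0,low[5]=?,low[6]=?,low[7]=?); scc=(scc[0]=?,scc[1]=?,scc[2]=?,scc[3]=?,scc[4]=?,scc[5]=?,scc[6]=?,scc[7]=?)
step 3: low=(low[0]=0,low[1]=0,low[2]=?,low[3]=?,low[4]=0,low[5]=?,low[6]=?,low[7]=?); scc=(scc[0]=0,scc[1]=0,scc[2]=?,scc[3]=?,scc[4]=0,scc[5]=?,scc[6]=?,scc[7]=?)
step 4: low=(low[0]=0,low[1]=0,low[2]=3,low[3]=?,low[4]=0,low[5]=?,low[6]=?,low[7]=?); scc=(scc[0]=0,scc[1]=0,scc[2]=1,scc[3]=?,scc[4]=0,scc[5]=?,scc[6]=?,scc[7]=?)
step 5: low=(low[0]=0,low[1]=0,low[2]=3,low[3]=4,low[4]=0,low[5]=?,low[6]=?,low[7]=?); scc=(scc[0]=0,scc[1]=0,scc[2]=1,scc[3]=2,scc[4]=0,scc[5]=?,scc[6]=?,scc[7]=?)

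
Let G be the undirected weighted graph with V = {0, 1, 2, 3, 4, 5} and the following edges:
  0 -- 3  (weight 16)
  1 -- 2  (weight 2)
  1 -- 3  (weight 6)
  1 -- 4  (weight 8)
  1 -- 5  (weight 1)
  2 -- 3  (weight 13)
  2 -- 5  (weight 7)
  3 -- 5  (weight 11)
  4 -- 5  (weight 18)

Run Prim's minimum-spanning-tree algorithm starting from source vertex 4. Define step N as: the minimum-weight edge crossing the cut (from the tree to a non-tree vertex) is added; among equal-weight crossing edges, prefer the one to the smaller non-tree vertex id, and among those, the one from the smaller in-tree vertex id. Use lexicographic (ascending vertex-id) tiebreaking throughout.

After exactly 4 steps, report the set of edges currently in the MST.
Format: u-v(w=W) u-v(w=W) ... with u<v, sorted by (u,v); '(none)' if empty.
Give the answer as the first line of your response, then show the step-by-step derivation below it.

1-2(w=2) 1-3(w=6) 1-4(w=8) 1-5(w=1)

step 1: add edge 1-4 (w=8); MST = {1-4(w=8)}
step 2: add edge 1-5 (w=1); MST = {1-4(w=8) 1-5(w=1)}
step 3: add edge 1-2 (w=2); MST = {1-2(w=2) 1-4(w=8) 1-5(w=1)}
step 4: add edge 1-3 (w=6); MST = {1-2(w=2) 1-3(w=6) 1-4(w=8) 1-5(w=1)}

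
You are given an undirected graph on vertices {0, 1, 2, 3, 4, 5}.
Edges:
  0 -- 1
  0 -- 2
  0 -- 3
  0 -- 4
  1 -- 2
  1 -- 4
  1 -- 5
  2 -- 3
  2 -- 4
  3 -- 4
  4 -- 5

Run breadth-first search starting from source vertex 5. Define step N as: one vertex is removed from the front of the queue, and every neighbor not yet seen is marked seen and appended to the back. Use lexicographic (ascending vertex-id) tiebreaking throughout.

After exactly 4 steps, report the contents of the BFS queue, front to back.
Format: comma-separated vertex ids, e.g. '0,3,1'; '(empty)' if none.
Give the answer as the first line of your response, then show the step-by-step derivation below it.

2,3

step 1: dequeue 5; queue=[1,4]; order=5
step 2: dequeue 1; queue=[4,0,2]; order=5,1
step 3: dequeue 4; queue=[0,2,3]; order=5,1,4
step 4: dequeue 0; queue=[2,3]; order=5,1,4,0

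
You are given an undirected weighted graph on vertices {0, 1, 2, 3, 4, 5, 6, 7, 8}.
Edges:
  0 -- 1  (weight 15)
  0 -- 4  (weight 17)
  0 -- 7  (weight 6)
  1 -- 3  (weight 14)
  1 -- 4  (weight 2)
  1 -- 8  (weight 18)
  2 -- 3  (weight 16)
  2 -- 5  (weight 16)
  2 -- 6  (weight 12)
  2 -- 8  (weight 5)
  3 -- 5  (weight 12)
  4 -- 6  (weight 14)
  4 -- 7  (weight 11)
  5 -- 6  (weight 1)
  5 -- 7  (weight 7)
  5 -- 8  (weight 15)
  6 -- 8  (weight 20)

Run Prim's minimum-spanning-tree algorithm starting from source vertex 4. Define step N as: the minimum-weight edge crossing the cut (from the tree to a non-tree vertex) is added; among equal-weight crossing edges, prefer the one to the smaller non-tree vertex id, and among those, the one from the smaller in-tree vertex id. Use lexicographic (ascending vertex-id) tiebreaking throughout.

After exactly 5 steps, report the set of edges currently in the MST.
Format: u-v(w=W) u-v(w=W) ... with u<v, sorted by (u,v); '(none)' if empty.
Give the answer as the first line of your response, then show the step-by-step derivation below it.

0-7(w=6) 1-4(w=2) 4-7(w=11) 5-6(w=1) 5-7(w=7)

step 1: add edge 1-4 (w=2); MST = {1-4(w=2)}
step 2: add edge 4-7 (w=11); MST = {1-4(w=2) 4-7(w=11)}
step 3: add edge 0-7 (w=6); MST = {0-7(w=6) 1-4(w=2) 4-7(w=11)}
step 4: add edge 5-7 (w=7); MST = {0-7(w=6) 1-4(w=2) 4-7(w=11) 5-7(w=7)}
step 5: add edge 5-6 (w=1); MST = {0-7(w=6) 1-4(w=2) 4-7(w=11) 5-6(w=1) 5-7(w=7)}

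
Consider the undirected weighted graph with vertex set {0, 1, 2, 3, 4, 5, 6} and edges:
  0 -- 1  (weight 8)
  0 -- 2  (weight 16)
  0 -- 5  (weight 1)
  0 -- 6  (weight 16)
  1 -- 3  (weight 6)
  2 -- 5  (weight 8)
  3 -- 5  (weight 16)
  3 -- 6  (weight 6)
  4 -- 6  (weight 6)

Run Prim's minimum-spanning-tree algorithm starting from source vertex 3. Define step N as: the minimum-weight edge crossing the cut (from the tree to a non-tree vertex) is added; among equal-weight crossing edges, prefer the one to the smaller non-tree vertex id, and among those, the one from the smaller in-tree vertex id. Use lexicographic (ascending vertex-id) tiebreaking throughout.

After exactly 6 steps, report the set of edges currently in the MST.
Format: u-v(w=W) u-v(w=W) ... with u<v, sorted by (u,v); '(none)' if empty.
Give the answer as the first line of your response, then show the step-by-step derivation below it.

0-1(w=8) 0-5(w=1) 1-3(w=6) 2-5(w=8) 3-6(w=6) 4-6(w=6)

step 1: add edge 1-3 (w=6); MST = {1-3(w=6)}
step 2: add edge 3-6 (w=6); MST = {1-3(w=6) 3-6(w=6)}
step 3: add edge 4-6 (w=6); MST = {1-3(w=6) 3-6(w=6) 4-6(w=6)}
step 4: add edge 0-1 (w=8); MST = {0-1(w=8) 1-3(w=6) 3-6(w=6) 4-6(w=6)}
step 5: add edge 0-5 (w=1); MST = {0-1(w=8) 0-5(w=1) 1-3(w=6) 3-6(w=6) 4-6(w=6)}
step 6: add edge 2-5 (w=8); MST = {0-1(w=8) 0-5(w=1) 1-3(w=6) 2-5(w=8) 3-6(w=6) 4-6(w=6)}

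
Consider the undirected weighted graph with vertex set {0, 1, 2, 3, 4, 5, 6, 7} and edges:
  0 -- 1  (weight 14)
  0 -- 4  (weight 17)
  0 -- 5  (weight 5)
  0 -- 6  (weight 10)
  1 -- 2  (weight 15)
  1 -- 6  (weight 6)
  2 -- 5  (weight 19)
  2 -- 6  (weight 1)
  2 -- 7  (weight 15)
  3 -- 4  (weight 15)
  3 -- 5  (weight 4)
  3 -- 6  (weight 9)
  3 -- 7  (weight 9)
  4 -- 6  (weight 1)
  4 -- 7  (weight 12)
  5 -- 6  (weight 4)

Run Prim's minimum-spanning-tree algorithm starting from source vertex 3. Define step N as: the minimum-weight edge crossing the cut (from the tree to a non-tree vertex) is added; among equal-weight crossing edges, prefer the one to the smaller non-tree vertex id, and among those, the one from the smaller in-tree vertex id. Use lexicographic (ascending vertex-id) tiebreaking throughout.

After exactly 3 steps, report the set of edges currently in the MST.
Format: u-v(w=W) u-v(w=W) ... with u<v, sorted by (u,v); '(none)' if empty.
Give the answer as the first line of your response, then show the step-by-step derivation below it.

2-6(w=1) 3-5(w=4) 5-6(w=4)

step 1: add edge 3-5 (w=4); MST = {3-5(w=4)}
step 2: add edge 5-6 (w=4); MST = {3-5(w=4) 5-6(w=4)}
step 3: add edge 2-6 (w=1); MST = {2-6(w=1) 3-5(w=4) 5-6(w=4)}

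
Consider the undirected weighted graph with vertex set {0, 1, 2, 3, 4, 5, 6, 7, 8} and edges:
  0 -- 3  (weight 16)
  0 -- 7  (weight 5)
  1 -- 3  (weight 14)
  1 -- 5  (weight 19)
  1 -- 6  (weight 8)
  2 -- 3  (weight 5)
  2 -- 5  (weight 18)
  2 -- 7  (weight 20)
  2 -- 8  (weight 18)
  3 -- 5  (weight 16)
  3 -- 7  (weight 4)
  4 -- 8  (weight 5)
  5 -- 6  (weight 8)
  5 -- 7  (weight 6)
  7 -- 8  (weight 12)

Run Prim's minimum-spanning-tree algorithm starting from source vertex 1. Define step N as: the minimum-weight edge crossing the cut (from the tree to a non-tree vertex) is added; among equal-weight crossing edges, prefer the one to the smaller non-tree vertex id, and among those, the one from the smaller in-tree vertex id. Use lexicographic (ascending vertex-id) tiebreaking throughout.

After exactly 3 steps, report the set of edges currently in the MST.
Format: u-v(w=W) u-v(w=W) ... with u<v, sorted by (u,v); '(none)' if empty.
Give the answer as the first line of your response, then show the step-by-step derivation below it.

1-6(w=8) 5-6(w=8) 5-7(w=6)

step 1: add edge 1-6 (w=8); MST = {1-6(w=8)}
step 2: add edge 5-6 (w=8); MST = {1-6(w=8) 5-6(w=8)}
step 3: add edge 5-7 (w=6); MST = {1-6(w=8) 5-6(w=8) 5-7(w=6)}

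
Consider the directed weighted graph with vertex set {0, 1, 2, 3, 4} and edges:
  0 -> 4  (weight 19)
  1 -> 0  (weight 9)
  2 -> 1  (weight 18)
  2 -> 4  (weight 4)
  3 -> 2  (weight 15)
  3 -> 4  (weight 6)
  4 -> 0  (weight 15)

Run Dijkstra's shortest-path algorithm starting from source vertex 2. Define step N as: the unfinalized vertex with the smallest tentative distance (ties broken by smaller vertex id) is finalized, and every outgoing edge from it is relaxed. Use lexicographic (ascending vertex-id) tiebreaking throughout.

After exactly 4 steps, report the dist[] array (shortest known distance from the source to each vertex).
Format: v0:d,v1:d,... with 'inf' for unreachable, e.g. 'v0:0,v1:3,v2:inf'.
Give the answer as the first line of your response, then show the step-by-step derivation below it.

v0:19,v1:18,v2:0,v3:inf,v4:4

step 1: dist = v0:inf,v1:18,v2:0,v3:inf,v4:4
step 2: dist = v0:19,v1:18,v2:0,v3:inf,v4:4
step 3: dist = v0:19,v1:18,v2:0,v3:inf,v4:4
step 4: dist = v0:19,v1:18,v2:0,v3:inf,v4:4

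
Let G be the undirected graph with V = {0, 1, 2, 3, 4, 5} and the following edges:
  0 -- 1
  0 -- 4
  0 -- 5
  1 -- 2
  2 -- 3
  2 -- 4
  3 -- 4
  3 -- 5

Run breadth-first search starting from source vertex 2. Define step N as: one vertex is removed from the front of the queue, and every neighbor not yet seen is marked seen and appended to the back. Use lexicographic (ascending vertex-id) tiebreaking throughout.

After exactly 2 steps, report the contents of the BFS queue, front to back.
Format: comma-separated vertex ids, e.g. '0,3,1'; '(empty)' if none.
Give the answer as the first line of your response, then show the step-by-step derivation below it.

3,4,0

step 1: dequeue 2; queue=[1,3,4]; order=2
step 2: dequeue 1; queue=[3,4,0]; order=2,1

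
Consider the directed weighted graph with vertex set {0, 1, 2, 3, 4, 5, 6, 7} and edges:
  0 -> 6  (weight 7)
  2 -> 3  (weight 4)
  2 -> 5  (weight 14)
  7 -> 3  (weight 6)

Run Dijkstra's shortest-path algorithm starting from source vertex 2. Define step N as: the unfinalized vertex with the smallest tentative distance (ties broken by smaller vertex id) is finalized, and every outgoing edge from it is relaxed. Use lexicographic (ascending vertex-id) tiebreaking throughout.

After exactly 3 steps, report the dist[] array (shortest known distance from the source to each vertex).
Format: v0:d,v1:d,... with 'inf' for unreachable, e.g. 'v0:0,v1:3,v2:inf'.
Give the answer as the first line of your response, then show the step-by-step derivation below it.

v0:inf,v1:inf,v2:0,v3:4,v4:inf,v5:14,v6:inf,v7:inf

step 1: dist = v0:inf,v1:inf,v2:0,v3:4,v4:inf,v5:14,v6:inf,v7:inf
step 2: dist = v0:inf,v1:inf,v2:0,v3:4,v4:inf,v5:14,v6:inf,v7:inf
step 3: dist = v0:inf,v1:inf,v2:0,v3:4,v4:inf,v5:14,v6:inf,v7:inf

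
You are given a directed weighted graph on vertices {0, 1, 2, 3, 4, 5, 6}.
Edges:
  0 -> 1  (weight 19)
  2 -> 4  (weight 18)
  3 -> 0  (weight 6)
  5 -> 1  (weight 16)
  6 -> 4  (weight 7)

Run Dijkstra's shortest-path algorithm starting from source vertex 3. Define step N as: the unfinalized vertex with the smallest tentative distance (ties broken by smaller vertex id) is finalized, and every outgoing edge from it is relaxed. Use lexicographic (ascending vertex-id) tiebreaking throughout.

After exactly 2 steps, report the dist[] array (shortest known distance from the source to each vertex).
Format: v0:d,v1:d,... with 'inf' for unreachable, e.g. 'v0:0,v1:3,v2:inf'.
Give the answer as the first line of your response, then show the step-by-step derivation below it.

v0:6,v1:25,v2:inf,v3:0,v4:inf,v5:inf,v6:inf

step 1: dist = v0:6,v1:inf,v2:inf,v3:0,v4:inf,v5:inf,v6:inf
step 2: dist = v0:6,v1:25,v2:inf,v3:0,v4:inf,v5:inf,v6:inf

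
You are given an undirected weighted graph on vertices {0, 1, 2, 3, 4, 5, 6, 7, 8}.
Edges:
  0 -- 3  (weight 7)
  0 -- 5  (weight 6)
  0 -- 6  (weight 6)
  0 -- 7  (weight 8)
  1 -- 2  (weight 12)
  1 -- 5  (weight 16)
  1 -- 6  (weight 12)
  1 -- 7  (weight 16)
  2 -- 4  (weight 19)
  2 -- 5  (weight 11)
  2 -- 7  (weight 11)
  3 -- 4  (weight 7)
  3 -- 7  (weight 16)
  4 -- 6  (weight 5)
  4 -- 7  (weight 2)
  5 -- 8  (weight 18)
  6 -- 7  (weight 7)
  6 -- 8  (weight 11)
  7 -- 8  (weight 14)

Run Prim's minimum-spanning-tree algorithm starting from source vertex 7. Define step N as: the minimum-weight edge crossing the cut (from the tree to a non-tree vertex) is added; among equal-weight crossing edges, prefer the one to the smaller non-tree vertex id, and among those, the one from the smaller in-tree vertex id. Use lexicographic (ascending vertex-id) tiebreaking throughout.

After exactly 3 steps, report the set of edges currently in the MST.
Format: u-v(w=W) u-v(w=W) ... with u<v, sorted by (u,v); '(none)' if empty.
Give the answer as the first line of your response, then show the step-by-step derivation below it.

0-6(w=6) 4-6(w=5) 4-7(w=2)

step 1: add edge 4-7 (w=2); MST = {4-7(w=2)}
step 2: add edge 4-6 (w=5); MST = {4-6(w=5) 4-7(w=2)}
step 3: add edge 0-6 (w=6); MST = {0-6(w=6) 4-6(w=5) 4-7(w=2)}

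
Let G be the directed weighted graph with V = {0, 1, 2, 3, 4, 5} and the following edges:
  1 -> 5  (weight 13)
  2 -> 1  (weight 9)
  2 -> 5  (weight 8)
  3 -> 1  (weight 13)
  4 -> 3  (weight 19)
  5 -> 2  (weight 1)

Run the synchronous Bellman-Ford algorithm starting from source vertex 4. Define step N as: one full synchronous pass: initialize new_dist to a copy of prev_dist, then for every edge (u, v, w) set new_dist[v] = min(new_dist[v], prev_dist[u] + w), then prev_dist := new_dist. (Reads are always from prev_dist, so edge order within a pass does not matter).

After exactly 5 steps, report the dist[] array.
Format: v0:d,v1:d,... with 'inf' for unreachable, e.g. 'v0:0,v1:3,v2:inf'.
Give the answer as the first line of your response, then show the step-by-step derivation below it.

v0:inf,v1:32,v2:46,v3:19,v4:0,v5:45

step 1: dist = v0:inf,v1:inf,v2:inf,v3:19,v4:0,v5:inf
step 2: dist = v0:inf,v1:32,v2:inf,v3:19,v4:0,v5:inf
step 3: dist = v0:inf,v1:32,v2:inf,v3:19,v4:0,v5:45
step 4: dist = v0:inf,v1:32,v2:46,v3:19,v4:0,v5:45
step 5: dist = v0:inf,v1:32,v2:46,v3:19,v4:0,v5:45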